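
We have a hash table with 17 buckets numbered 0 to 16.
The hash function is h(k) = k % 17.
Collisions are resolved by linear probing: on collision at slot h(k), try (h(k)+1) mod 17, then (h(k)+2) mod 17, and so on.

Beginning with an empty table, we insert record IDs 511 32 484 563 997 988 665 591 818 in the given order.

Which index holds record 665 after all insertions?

4

511: h=1 → slot 1
32: h=15 → slot 15
484: h=8 → slot 8
563: h=2 → slot 2
997: h=11 → slot 11
988: h=2, probe 2,3 → slot 3
665: h=2, probe 2,3,4 → slot 4
591: h=13 → slot 13
818: h=2, probe 2,3,4,5 → slot 5
Table: [_, 511, 563, 988, 665, 818, _, _, 484, _, _, 997, _, 591, _, 32, _]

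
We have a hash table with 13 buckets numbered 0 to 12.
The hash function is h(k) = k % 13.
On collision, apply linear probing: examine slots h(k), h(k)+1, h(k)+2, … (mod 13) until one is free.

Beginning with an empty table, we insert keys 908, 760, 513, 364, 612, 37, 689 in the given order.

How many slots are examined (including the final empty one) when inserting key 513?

Insert 908: h=11, slot 11 empty → index 11.
Insert 760: h=6, slot 6 empty → index 6.
Insert 513: h=6, slot 6 occupied → index 7.
Insert 364: h=0, slot 0 empty → index 0.
Insert 612: h=1, slot 1 empty → index 1.
Insert 37: h=11, slot 11 occupied → index 12.
Insert 689: h=0, slots 0,1 occupied → index 2.
Table: [364, 612, 689, -, -, -, 760, 513, -, -, -, 908, 37]

2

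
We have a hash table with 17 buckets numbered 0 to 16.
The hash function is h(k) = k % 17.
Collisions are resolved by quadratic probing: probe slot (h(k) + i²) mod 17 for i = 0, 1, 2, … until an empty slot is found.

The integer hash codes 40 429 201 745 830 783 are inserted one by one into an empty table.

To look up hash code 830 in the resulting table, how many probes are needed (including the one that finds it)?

40 hashes to 6; slot 6 is free => place at 6.
429 hashes to 4; slot 4 is free => place at 4.
201 hashes to 14; slot 14 is free => place at 14.
745 hashes to 14; 14 taken => place at 15.
830 hashes to 14; 14,15 taken => place at 1.
783 hashes to 1; 1 taken => place at 2.
Table: [-, 830, 783, -, 429, -, 40, -, -, -, -, -, -, -, 201, 745, -]
Lookup 830: h=14, probe 14,15,1 → found at 1.

3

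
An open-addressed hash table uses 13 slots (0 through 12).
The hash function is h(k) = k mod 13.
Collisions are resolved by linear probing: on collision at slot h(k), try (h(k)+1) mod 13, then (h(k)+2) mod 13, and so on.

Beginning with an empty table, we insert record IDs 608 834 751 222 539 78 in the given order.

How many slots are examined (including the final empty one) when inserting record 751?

2

608: h=10 => slot 10
834: h=2 => slot 2
751: h=10, probe 10,11 => slot 11
222: h=1 => slot 1
539: h=6 => slot 6
78: h=0 => slot 0
Table: [78, 222, 834, —, —, —, 539, —, —, —, 608, 751, —]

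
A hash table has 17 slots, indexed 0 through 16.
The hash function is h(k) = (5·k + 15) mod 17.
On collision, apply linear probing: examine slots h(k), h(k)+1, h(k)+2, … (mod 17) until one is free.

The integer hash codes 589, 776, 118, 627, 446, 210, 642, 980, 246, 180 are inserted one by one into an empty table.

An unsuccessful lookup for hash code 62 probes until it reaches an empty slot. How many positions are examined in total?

6

589: h=2 -> slot 2
776: h=2, probe 2,3 -> slot 3
118: h=10 -> slot 10
627: h=5 -> slot 5
446: h=1 -> slot 1
210: h=11 -> slot 11
642: h=12 -> slot 12
980: h=2, probe 2,3,4 -> slot 4
246: h=4, probe 4,5,6 -> slot 6
180: h=14 -> slot 14
Table: [., 446, 589, 776, 980, 627, 246, ., ., ., 118, 210, 642, ., 180, ., .]
Lookup 62: h=2, probe 2,3,4,5,6,7 → slot 7 empty, not found.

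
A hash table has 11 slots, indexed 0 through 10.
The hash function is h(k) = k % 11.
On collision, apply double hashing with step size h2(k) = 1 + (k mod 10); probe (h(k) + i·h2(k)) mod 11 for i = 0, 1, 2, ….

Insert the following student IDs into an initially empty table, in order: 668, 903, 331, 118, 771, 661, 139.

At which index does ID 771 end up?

668 hashes to 8; slot 8 is free -> place at 8.
903 hashes to 1; slot 1 is free -> place at 1.
331 hashes to 1, h2=2; 1 taken -> place at 3.
118 hashes to 8, h2=9; 8 taken -> place at 6.
771 hashes to 1, h2=2; 1,3 taken -> place at 5.
661 hashes to 1, h2=2; 1,3,5 taken -> place at 7.
139 hashes to 7, h2=10; 7,6,5 taken -> place at 4.
Table: [., 903, ., 331, 139, 771, 118, 661, 668, ., .]

5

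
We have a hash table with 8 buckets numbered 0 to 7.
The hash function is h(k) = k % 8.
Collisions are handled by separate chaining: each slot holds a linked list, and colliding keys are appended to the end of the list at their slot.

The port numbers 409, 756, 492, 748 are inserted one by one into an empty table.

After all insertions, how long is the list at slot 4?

Insert 409: h=1, bucket 1 empty -> new chain.
Insert 756: h=4, bucket 4 empty -> new chain.
Insert 492: h=4, bucket 4 nonempty -> append to chain.
Insert 748: h=4, bucket 4 nonempty -> append to chain.
Final buckets:
0: —
1: 409
2: —
3: —
4: 756 -> 492 -> 748
5: —
6: —
7: —

3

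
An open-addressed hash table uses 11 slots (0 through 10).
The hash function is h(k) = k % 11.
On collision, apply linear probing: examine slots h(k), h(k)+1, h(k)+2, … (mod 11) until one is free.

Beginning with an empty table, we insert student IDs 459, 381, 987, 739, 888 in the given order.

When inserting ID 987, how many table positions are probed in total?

459 hashes to 8; slot 8 is free → place at 8.
381 hashes to 7; slot 7 is free → place at 7.
987 hashes to 8; 8 taken → place at 9.
739 hashes to 2; slot 2 is free → place at 2.
888 hashes to 8; 8,9 taken → place at 10.
Table: [_, _, 739, _, _, _, _, 381, 459, 987, 888]

2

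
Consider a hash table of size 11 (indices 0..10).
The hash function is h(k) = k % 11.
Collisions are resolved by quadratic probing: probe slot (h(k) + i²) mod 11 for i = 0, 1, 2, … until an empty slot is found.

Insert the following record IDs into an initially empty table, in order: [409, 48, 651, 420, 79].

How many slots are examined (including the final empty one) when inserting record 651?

2

Insert 409: h=2, slot 2 empty -> index 2.
Insert 48: h=4, slot 4 empty -> index 4.
Insert 651: h=2, slot 2 occupied -> index 3.
Insert 420: h=2, slots 2,3 occupied -> index 6.
Insert 79: h=2, slots 2,3,6 occupied -> index 0.
Table: [79, ∅, 409, 651, 48, ∅, 420, ∅, ∅, ∅, ∅]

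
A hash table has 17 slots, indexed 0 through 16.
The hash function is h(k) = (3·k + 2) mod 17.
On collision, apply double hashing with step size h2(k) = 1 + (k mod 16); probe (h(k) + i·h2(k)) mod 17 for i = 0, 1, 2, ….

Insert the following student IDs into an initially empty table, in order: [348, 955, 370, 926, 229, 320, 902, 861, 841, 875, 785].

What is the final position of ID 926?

Insert 348: h=9, slot 9 empty → index 9.
Insert 955: h=11, slot 11 empty → index 11.
Insert 370: h=7, slot 7 empty → index 7.
Insert 926: h=9, h2=15, slots 9,7 occupied → index 5.
Insert 229: h=9, h2=6, slot 9 occupied → index 15.
Insert 320: h=10, slot 10 empty → index 10.
Insert 902: h=5, h2=7, slot 5 occupied → index 12.
Insert 861: h=1, slot 1 empty → index 1.
Insert 841: h=9, h2=10, slot 9 occupied → index 2.
Insert 875: h=9, h2=12, slot 9 occupied → index 4.
Insert 785: h=11, h2=2, slot 11 occupied → index 13.
Table: [—, 861, 841, —, 875, 926, —, 370, —, 348, 320, 955, 902, 785, —, 229, —]

5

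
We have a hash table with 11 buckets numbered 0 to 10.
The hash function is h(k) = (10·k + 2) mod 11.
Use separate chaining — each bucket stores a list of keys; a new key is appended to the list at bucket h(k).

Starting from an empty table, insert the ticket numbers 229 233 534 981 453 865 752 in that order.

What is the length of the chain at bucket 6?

1

229 -> bucket 4
233 -> bucket 0
534 -> bucket 7
981 -> bucket 0 (collision)
453 -> bucket 0 (collision)
865 -> bucket 6
752 -> bucket 9
Final buckets:
0: 233 -> 981 -> 453
1: _
2: _
3: _
4: 229
5: _
6: 865
7: 534
8: _
9: 752
10: _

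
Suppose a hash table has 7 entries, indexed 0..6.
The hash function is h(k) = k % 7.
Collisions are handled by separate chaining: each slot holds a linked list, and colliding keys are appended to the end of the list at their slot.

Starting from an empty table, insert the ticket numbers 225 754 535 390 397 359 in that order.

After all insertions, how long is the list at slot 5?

Insert 225: h=1, bucket 1 empty -> new chain.
Insert 754: h=5, bucket 5 empty -> new chain.
Insert 535: h=3, bucket 3 empty -> new chain.
Insert 390: h=5, bucket 5 nonempty -> append to chain.
Insert 397: h=5, bucket 5 nonempty -> append to chain.
Insert 359: h=2, bucket 2 empty -> new chain.
Final buckets:
0: _
1: 225
2: 359
3: 535
4: _
5: 754 -> 390 -> 397
6: _

3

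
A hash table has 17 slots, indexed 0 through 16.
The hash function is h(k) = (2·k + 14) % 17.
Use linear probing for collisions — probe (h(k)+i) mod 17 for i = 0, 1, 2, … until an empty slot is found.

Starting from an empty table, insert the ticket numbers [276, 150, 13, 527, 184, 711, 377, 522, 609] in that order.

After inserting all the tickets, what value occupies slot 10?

276: h=5 -> slot 5
150: h=8 -> slot 8
13: h=6 -> slot 6
527: h=14 -> slot 14
184: h=8, probe 8,9 -> slot 9
711: h=8, probe 8,9,10 -> slot 10
377: h=3 -> slot 3
522: h=4 -> slot 4
609: h=8, probe 8,9,10,11 -> slot 11
Table: [_, _, _, 377, 522, 276, 13, _, 150, 184, 711, 609, _, _, 527, _, _]

711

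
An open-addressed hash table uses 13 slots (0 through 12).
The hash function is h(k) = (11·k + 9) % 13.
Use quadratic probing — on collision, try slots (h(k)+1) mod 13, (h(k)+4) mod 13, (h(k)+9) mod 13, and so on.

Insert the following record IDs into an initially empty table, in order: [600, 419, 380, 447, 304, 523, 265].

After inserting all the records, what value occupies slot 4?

600 hashes to 5; slot 5 is free → place at 5.
419 hashes to 3; slot 3 is free → place at 3.
380 hashes to 3; 3 taken → place at 4.
447 hashes to 12; slot 12 is free → place at 12.
304 hashes to 12; 12 taken → place at 0.
523 hashes to 3; 3,4 taken → place at 7.
265 hashes to 12; 12,0,3 taken → place at 8.
Table: [304, _, _, 419, 380, 600, _, 523, 265, _, _, _, 447]

380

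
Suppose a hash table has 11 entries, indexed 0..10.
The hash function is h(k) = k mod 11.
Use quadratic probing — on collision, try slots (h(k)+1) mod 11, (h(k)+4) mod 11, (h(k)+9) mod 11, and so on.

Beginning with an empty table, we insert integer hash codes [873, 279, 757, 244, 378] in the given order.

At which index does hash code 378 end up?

873: h=4 → slot 4
279: h=4, probe 4,5 → slot 5
757: h=9 → slot 9
244: h=2 → slot 2
378: h=4, probe 4,5,8 → slot 8
Table: [∅, ∅, 244, ∅, 873, 279, ∅, ∅, 378, 757, ∅]

8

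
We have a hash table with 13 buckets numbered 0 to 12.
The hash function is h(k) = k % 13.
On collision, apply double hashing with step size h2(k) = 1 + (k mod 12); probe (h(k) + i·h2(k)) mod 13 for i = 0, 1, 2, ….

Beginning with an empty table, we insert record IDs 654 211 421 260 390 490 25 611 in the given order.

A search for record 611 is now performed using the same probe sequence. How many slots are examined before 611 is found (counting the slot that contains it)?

654 hashes to 4; slot 4 is free => place at 4.
211 hashes to 3; slot 3 is free => place at 3.
421 hashes to 5; slot 5 is free => place at 5.
260 hashes to 0; slot 0 is free => place at 0.
390 hashes to 0, h2=7; 0 taken => place at 7.
490 hashes to 9; slot 9 is free => place at 9.
25 hashes to 12; slot 12 is free => place at 12.
611 hashes to 0, h2=12; 0,12 taken => place at 11.
Table: [260, -, -, 211, 654, 421, -, 390, -, 490, -, 611, 25]
Lookup 611: h=0, h2=12, probe 0,12,11 → found at 11.

3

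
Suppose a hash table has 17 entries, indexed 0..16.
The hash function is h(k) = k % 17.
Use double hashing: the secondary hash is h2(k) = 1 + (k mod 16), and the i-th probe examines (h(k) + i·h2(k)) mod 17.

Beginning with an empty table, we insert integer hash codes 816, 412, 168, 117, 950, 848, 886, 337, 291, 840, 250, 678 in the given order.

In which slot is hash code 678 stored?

816 hashes to 0; slot 0 is free → place at 0.
412 hashes to 4; slot 4 is free → place at 4.
168 hashes to 15; slot 15 is free → place at 15.
117 hashes to 15, h2=6; 15,4 taken → place at 10.
950 hashes to 15, h2=7; 15 taken → place at 5.
848 hashes to 15, h2=1; 15 taken → place at 16.
886 hashes to 2; slot 2 is free → place at 2.
337 hashes to 14; slot 14 is free → place at 14.
291 hashes to 2, h2=4; 2 taken → place at 6.
840 hashes to 7; slot 7 is free → place at 7.
250 hashes to 12; slot 12 is free → place at 12.
678 hashes to 15, h2=7; 15,5,12,2 taken → place at 9.
Table: [816, -, 886, -, 412, 950, 291, 840, -, 678, 117, -, 250, -, 337, 168, 848]

9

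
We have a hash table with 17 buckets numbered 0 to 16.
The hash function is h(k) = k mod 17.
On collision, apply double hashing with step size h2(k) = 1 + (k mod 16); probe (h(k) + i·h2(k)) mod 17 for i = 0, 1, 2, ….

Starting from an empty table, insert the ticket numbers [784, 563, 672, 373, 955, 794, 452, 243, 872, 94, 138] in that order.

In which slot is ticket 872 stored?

14

784: h=2 => slot 2
563: h=2, h2=4, probe 2,6 => slot 6
672: h=9 => slot 9
373: h=16 => slot 16
955: h=3 => slot 3
794: h=12 => slot 12
452: h=10 => slot 10
243: h=5 => slot 5
872: h=5, h2=9, probe 5,14 => slot 14
94: h=9, h2=15, probe 9,7 => slot 7
138: h=2, h2=11, probe 2,13 => slot 13
Table: [., ., 784, 955, ., 243, 563, 94, ., 672, 452, ., 794, 138, 872, ., 373]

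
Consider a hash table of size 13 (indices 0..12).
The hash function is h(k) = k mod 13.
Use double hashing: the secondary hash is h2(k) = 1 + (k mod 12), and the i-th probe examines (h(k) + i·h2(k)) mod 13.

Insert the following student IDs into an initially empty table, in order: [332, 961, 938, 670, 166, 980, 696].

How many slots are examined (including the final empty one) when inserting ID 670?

2

332 hashes to 7; slot 7 is free → place at 7.
961 hashes to 12; slot 12 is free → place at 12.
938 hashes to 2; slot 2 is free → place at 2.
670 hashes to 7, h2=11; 7 taken → place at 5.
166 hashes to 10; slot 10 is free → place at 10.
980 hashes to 5, h2=9; 5 taken → place at 1.
696 hashes to 7, h2=1; 7 taken → place at 8.
Table: [—, 980, 938, —, —, 670, —, 332, 696, —, 166, —, 961]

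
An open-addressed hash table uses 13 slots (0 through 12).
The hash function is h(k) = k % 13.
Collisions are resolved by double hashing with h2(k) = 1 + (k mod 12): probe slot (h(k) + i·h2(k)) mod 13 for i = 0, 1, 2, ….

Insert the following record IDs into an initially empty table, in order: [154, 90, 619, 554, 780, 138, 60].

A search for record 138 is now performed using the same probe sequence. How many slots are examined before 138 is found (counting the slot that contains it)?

154 hashes to 11; slot 11 is free -> place at 11.
90 hashes to 12; slot 12 is free -> place at 12.
619 hashes to 8; slot 8 is free -> place at 8.
554 hashes to 8, h2=3; 8,11 taken -> place at 1.
780 hashes to 0; slot 0 is free -> place at 0.
138 hashes to 8, h2=7; 8 taken -> place at 2.
60 hashes to 8, h2=1; 8 taken -> place at 9.
Table: [780, 554, 138, ∅, ∅, ∅, ∅, ∅, 619, 60, ∅, 154, 90]
Lookup 138: h=8, h2=7, probe 8,2 → found at 2.

2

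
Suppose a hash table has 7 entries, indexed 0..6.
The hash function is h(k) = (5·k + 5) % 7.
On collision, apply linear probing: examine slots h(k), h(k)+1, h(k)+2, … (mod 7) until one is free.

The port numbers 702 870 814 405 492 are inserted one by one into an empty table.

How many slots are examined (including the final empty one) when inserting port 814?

Insert 702: h=1, slot 1 empty -> index 1.
Insert 870: h=1, slot 1 occupied -> index 2.
Insert 814: h=1, slots 1,2 occupied -> index 3.
Insert 405: h=0, slot 0 empty -> index 0.
Insert 492: h=1, slots 1,2,3 occupied -> index 4.
Table: [405, 702, 870, 814, 492, ∅, ∅]

3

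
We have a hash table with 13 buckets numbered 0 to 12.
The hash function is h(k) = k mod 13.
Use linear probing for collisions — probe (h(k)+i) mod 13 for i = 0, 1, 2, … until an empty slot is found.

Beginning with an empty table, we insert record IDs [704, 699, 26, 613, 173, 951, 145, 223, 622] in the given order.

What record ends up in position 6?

704: h=2 => slot 2
699: h=10 => slot 10
26: h=0 => slot 0
613: h=2, probe 2,3 => slot 3
173: h=4 => slot 4
951: h=2, probe 2,3,4,5 => slot 5
145: h=2, probe 2,3,4,5,6 => slot 6
223: h=2, probe 2,3,4,5,6,7 => slot 7
622: h=11 => slot 11
Table: [26, -, 704, 613, 173, 951, 145, 223, -, -, 699, 622, -]

145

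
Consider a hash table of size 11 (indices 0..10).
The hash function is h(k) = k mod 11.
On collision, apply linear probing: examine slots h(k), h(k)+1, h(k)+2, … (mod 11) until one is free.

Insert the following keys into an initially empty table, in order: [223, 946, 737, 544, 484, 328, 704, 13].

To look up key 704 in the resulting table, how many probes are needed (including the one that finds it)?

5

Insert 223: h=3, slot 3 empty -> index 3.
Insert 946: h=0, slot 0 empty -> index 0.
Insert 737: h=0, slot 0 occupied -> index 1.
Insert 544: h=5, slot 5 empty -> index 5.
Insert 484: h=0, slots 0,1 occupied -> index 2.
Insert 328: h=9, slot 9 empty -> index 9.
Insert 704: h=0, slots 0,1,2,3 occupied -> index 4.
Insert 13: h=2, slots 2,3,4,5 occupied -> index 6.
Table: [946, 737, 484, 223, 704, 544, 13, -, -, 328, -]
Lookup 704: h=0, probe 0,1,2,3,4 → found at 4.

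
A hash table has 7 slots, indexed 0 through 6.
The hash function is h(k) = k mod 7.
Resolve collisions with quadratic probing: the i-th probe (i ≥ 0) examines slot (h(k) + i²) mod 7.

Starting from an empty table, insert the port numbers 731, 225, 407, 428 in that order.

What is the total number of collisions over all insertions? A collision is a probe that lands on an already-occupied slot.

731 hashes to 3; slot 3 is free → place at 3.
225 hashes to 1; slot 1 is free → place at 1.
407 hashes to 1; 1 taken → place at 2.
428 hashes to 1; 1,2 taken → place at 5.
Table: [-, 225, 407, 731, -, 428, -]

3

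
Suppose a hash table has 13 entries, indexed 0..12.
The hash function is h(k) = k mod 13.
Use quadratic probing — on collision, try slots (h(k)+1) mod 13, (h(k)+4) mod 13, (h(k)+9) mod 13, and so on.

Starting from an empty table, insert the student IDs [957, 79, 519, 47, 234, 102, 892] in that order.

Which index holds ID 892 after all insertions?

4

957: h=8 -> slot 8
79: h=1 -> slot 1
519: h=12 -> slot 12
47: h=8, probe 8,9 -> slot 9
234: h=0 -> slot 0
102: h=11 -> slot 11
892: h=8, probe 8,9,12,4 -> slot 4
Table: [234, 79, ∅, ∅, 892, ∅, ∅, ∅, 957, 47, ∅, 102, 519]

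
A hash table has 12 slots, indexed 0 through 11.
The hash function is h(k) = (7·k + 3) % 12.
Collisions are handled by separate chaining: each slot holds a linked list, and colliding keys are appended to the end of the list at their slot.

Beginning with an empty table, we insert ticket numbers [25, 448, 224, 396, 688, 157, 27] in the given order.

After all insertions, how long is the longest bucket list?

25 → bucket 10
448 → bucket 7
224 → bucket 11
396 → bucket 3
688 → bucket 7 (collision)
157 → bucket 10 (collision)
27 → bucket 0
Final buckets:
0: 27
1: —
2: —
3: 396
4: —
5: —
6: —
7: 448 -> 688
8: —
9: —
10: 25 -> 157
11: 224

2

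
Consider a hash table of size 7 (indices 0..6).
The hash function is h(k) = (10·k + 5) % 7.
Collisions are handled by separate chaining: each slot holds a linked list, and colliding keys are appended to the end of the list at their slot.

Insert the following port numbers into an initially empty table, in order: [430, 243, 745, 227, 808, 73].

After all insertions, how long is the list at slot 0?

5

Insert 430: h=0, bucket 0 empty -> new chain.
Insert 243: h=6, bucket 6 empty -> new chain.
Insert 745: h=0, bucket 0 nonempty -> append to chain.
Insert 227: h=0, bucket 0 nonempty -> append to chain.
Insert 808: h=0, bucket 0 nonempty -> append to chain.
Insert 73: h=0, bucket 0 nonempty -> append to chain.
Final buckets:
0: 430 -> 745 -> 227 -> 808 -> 73
1: -
2: -
3: -
4: -
5: -
6: 243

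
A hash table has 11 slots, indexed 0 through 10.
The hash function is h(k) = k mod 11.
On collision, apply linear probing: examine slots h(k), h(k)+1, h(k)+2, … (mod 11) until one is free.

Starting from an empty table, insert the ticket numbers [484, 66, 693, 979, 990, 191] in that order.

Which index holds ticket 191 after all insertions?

5

Insert 484: h=0, slot 0 empty → index 0.
Insert 66: h=0, slot 0 occupied → index 1.
Insert 693: h=0, slots 0,1 occupied → index 2.
Insert 979: h=0, slots 0,1,2 occupied → index 3.
Insert 990: h=0, slots 0,1,2,3 occupied → index 4.
Insert 191: h=4, slot 4 occupied → index 5.
Table: [484, 66, 693, 979, 990, 191, _, _, _, _, _]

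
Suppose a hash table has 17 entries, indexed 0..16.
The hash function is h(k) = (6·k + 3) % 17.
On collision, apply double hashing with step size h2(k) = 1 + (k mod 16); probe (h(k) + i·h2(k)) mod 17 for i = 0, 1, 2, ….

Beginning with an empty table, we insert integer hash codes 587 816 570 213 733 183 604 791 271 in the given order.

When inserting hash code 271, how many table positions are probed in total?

4

Insert 587: h=6, slot 6 empty -> index 6.
Insert 816: h=3, slot 3 empty -> index 3.
Insert 570: h=6, h2=11, slot 6 occupied -> index 0.
Insert 213: h=6, h2=6, slot 6 occupied -> index 12.
Insert 733: h=15, slot 15 empty -> index 15.
Insert 183: h=13, slot 13 empty -> index 13.
Insert 604: h=6, h2=13, slot 6 occupied -> index 2.
Insert 791: h=6, h2=8, slot 6 occupied -> index 14.
Insert 271: h=14, h2=16, slots 14,13,12 occupied -> index 11.
Table: [570, _, 604, 816, _, _, 587, _, _, _, _, 271, 213, 183, 791, 733, _]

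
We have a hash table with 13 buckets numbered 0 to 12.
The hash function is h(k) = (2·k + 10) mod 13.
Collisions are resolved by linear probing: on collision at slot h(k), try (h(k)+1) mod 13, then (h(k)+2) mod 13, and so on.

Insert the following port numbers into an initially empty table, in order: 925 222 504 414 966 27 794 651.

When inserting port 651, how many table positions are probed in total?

925 hashes to 1; slot 1 is free → place at 1.
222 hashes to 12; slot 12 is free → place at 12.
504 hashes to 4; slot 4 is free → place at 4.
414 hashes to 6; slot 6 is free → place at 6.
966 hashes to 5; slot 5 is free → place at 5.
27 hashes to 12; 12 taken → place at 0.
794 hashes to 12; 12,0,1 taken → place at 2.
651 hashes to 12; 12,0,1,2 taken → place at 3.
Table: [27, 925, 794, 651, 504, 966, 414, -, -, -, -, -, 222]

5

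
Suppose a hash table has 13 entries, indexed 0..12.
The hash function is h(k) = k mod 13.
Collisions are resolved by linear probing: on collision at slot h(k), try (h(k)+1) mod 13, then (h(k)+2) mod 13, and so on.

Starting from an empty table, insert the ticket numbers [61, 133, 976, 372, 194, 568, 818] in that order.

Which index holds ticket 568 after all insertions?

10

Insert 61: h=9, slot 9 empty => index 9.
Insert 133: h=3, slot 3 empty => index 3.
Insert 976: h=1, slot 1 empty => index 1.
Insert 372: h=8, slot 8 empty => index 8.
Insert 194: h=12, slot 12 empty => index 12.
Insert 568: h=9, slot 9 occupied => index 10.
Insert 818: h=12, slot 12 occupied => index 0.
Table: [818, 976, —, 133, —, —, —, —, 372, 61, 568, —, 194]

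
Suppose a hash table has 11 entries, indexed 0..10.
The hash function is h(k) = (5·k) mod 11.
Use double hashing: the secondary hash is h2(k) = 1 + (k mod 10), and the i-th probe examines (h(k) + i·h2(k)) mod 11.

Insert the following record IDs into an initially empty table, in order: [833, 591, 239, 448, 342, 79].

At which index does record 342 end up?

8

Insert 833: h=7, slot 7 empty → index 7.
Insert 591: h=7, h2=2, slot 7 occupied → index 9.
Insert 239: h=7, h2=10, slot 7 occupied → index 6.
Insert 448: h=7, h2=9, slot 7 occupied → index 5.
Insert 342: h=5, h2=3, slot 5 occupied → index 8.
Insert 79: h=10, slot 10 empty → index 10.
Table: [-, -, -, -, -, 448, 239, 833, 342, 591, 79]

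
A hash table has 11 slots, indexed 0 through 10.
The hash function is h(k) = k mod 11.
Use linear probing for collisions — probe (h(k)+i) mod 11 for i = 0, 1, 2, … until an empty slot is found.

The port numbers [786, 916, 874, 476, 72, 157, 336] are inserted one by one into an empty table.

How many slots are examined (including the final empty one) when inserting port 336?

786: h=5 → slot 5
916: h=3 → slot 3
874: h=5, probe 5,6 → slot 6
476: h=3, probe 3,4 → slot 4
72: h=6, probe 6,7 → slot 7
157: h=3, probe 3,4,5,6,7,8 → slot 8
336: h=6, probe 6,7,8,9 → slot 9
Table: [., ., ., 916, 476, 786, 874, 72, 157, 336, .]

4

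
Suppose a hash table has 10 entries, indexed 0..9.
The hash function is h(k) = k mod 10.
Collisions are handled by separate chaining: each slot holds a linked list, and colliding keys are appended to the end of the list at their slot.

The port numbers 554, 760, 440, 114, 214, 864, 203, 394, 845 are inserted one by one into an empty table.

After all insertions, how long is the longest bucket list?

554 → bucket 4
760 → bucket 0
440 → bucket 0 (collision)
114 → bucket 4 (collision)
214 → bucket 4 (collision)
864 → bucket 4 (collision)
203 → bucket 3
394 → bucket 4 (collision)
845 → bucket 5
Final buckets:
0: 760 -> 440
1: _
2: _
3: 203
4: 554 -> 114 -> 214 -> 864 -> 394
5: 845
6: _
7: _
8: _
9: _

5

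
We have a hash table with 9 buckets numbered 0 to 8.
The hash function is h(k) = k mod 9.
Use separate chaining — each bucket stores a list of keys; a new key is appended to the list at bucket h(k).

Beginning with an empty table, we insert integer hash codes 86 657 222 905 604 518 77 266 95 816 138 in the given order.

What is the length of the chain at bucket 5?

86 → bucket 5
657 → bucket 0
222 → bucket 6
905 → bucket 5 (collision)
604 → bucket 1
518 → bucket 5 (collision)
77 → bucket 5 (collision)
266 → bucket 5 (collision)
95 → bucket 5 (collision)
816 → bucket 6 (collision)
138 → bucket 3
Final buckets:
0: 657
1: 604
2: -
3: 138
4: -
5: 86 -> 905 -> 518 -> 77 -> 266 -> 95
6: 222 -> 816
7: -
8: -

6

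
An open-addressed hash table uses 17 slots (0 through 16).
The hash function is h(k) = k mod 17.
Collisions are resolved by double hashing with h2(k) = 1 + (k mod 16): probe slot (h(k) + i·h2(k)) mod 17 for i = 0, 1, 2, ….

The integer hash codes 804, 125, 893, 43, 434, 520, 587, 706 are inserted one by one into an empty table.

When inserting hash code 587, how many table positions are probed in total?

804 hashes to 5; slot 5 is free → place at 5.
125 hashes to 6; slot 6 is free → place at 6.
893 hashes to 9; slot 9 is free → place at 9.
43 hashes to 9, h2=12; 9 taken → place at 4.
434 hashes to 9, h2=3; 9 taken → place at 12.
520 hashes to 10; slot 10 is free → place at 10.
587 hashes to 9, h2=12; 9,4 taken → place at 16.
706 hashes to 9, h2=3; 9,12 taken → place at 15.
Table: [-, -, -, -, 43, 804, 125, -, -, 893, 520, -, 434, -, -, 706, 587]

3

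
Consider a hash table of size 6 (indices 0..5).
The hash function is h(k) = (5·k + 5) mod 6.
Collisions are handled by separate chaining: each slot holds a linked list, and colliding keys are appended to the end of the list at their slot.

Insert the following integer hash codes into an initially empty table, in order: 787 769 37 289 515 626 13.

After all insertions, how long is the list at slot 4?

787 -> bucket 4
769 -> bucket 4 (collision)
37 -> bucket 4 (collision)
289 -> bucket 4 (collision)
515 -> bucket 0
626 -> bucket 3
13 -> bucket 4 (collision)
Final buckets:
0: 515
1: -
2: -
3: 626
4: 787 -> 769 -> 37 -> 289 -> 13
5: -

5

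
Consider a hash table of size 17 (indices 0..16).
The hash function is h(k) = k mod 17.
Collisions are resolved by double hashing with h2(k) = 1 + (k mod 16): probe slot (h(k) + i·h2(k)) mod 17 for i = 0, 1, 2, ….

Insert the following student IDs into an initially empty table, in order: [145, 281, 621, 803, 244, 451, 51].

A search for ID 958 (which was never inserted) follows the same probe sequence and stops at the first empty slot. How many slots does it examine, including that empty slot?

145 hashes to 9; slot 9 is free -> place at 9.
281 hashes to 9, h2=10; 9 taken -> place at 2.
621 hashes to 9, h2=14; 9 taken -> place at 6.
803 hashes to 4; slot 4 is free -> place at 4.
244 hashes to 6, h2=5; 6 taken -> place at 11.
451 hashes to 9, h2=4; 9 taken -> place at 13.
51 hashes to 0; slot 0 is free -> place at 0.
Table: [51, _, 281, _, 803, _, 621, _, _, 145, _, 244, _, 451, _, _, _]
Lookup 958: h=6, h2=15, probe 6,4,2,0,15 → slot 15 empty, not found.

5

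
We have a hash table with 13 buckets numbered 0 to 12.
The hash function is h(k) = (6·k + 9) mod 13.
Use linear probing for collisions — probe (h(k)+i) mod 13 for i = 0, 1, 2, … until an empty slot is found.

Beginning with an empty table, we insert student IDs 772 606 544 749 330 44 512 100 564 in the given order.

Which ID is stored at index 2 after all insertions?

772: h=0 -> slot 0
606: h=5 -> slot 5
544: h=10 -> slot 10
749: h=5, probe 5,6 -> slot 6
330: h=0, probe 0,1 -> slot 1
44: h=0, probe 0,1,2 -> slot 2
512: h=0, probe 0,1,2,3 -> slot 3
100: h=11 -> slot 11
564: h=0, probe 0,1,2,3,4 -> slot 4
Table: [772, 330, 44, 512, 564, 606, 749, ∅, ∅, ∅, 544, 100, ∅]

44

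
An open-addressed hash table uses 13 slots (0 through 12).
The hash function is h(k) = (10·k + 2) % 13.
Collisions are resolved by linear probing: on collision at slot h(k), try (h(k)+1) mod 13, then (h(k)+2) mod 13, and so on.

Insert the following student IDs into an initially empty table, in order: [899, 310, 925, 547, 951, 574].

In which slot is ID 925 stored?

10

899 hashes to 9; slot 9 is free → place at 9.
310 hashes to 8; slot 8 is free → place at 8.
925 hashes to 9; 9 taken → place at 10.
547 hashes to 12; slot 12 is free → place at 12.
951 hashes to 9; 9,10 taken → place at 11.
574 hashes to 9; 9,10,11,12 taken → place at 0.
Table: [574, _, _, _, _, _, _, _, 310, 899, 925, 951, 547]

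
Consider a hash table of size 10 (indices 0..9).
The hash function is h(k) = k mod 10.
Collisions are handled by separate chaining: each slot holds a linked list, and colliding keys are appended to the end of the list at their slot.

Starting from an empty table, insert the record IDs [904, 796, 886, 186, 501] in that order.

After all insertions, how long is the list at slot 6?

3

Insert 904: h=4, bucket 4 empty → new chain.
Insert 796: h=6, bucket 6 empty → new chain.
Insert 886: h=6, bucket 6 nonempty → append to chain.
Insert 186: h=6, bucket 6 nonempty → append to chain.
Insert 501: h=1, bucket 1 empty → new chain.
Final buckets:
0: _
1: 501
2: _
3: _
4: 904
5: _
6: 796 -> 886 -> 186
7: _
8: _
9: _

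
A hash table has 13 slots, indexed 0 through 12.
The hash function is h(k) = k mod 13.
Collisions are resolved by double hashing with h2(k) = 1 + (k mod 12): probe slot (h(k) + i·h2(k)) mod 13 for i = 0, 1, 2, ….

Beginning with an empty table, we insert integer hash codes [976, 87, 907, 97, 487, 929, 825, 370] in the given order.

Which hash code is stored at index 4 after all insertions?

487

976 hashes to 1; slot 1 is free => place at 1.
87 hashes to 9; slot 9 is free => place at 9.
907 hashes to 10; slot 10 is free => place at 10.
97 hashes to 6; slot 6 is free => place at 6.
487 hashes to 6, h2=8; 6,1,9 taken => place at 4.
929 hashes to 6, h2=6; 6 taken => place at 12.
825 hashes to 6, h2=10; 6 taken => place at 3.
370 hashes to 6, h2=11; 6,4 taken => place at 2.
Table: [-, 976, 370, 825, 487, -, 97, -, -, 87, 907, -, 929]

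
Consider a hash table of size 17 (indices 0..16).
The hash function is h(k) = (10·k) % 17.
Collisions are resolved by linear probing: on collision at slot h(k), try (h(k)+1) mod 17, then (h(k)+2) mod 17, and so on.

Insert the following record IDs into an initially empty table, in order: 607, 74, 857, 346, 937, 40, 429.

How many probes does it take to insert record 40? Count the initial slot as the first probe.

607 hashes to 1; slot 1 is free → place at 1.
74 hashes to 9; slot 9 is free → place at 9.
857 hashes to 2; slot 2 is free → place at 2.
346 hashes to 9; 9 taken → place at 10.
937 hashes to 3; slot 3 is free → place at 3.
40 hashes to 9; 9,10 taken → place at 11.
429 hashes to 6; slot 6 is free → place at 6.
Table: [_, 607, 857, 937, _, _, 429, _, _, 74, 346, 40, _, _, _, _, _]

3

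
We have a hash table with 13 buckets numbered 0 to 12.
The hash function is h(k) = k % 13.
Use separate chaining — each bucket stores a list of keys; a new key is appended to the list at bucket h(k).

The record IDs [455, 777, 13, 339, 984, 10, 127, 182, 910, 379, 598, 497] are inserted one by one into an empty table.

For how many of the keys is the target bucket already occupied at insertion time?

455 -> bucket 0
777 -> bucket 10
13 -> bucket 0 (collision)
339 -> bucket 1
984 -> bucket 9
10 -> bucket 10 (collision)
127 -> bucket 10 (collision)
182 -> bucket 0 (collision)
910 -> bucket 0 (collision)
379 -> bucket 2
598 -> bucket 0 (collision)
497 -> bucket 3
Final buckets:
0: 455 -> 13 -> 182 -> 910 -> 598
1: 339
2: 379
3: 497
4: _
5: _
6: _
7: _
8: _
9: 984
10: 777 -> 10 -> 127
11: _
12: _

6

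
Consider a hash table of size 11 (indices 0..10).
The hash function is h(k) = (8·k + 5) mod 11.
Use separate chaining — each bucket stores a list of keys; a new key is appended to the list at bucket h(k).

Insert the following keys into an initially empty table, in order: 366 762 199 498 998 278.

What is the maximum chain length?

4

366 -> bucket 7
762 -> bucket 7 (collision)
199 -> bucket 2
498 -> bucket 7 (collision)
998 -> bucket 3
278 -> bucket 7 (collision)
Final buckets:
0: .
1: .
2: 199
3: 998
4: .
5: .
6: .
7: 366 -> 762 -> 498 -> 278
8: .
9: .
10: .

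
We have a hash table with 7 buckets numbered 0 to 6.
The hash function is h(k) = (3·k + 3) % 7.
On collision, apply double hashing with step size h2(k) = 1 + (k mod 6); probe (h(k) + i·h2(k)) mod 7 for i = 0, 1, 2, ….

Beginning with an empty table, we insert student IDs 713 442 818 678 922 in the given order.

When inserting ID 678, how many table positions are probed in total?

713: h=0 -> slot 0
442: h=6 -> slot 6
818: h=0, h2=3, probe 0,3 -> slot 3
678: h=0, h2=1, probe 0,1 -> slot 1
922: h=4 -> slot 4
Table: [713, 678, ∅, 818, 922, ∅, 442]

2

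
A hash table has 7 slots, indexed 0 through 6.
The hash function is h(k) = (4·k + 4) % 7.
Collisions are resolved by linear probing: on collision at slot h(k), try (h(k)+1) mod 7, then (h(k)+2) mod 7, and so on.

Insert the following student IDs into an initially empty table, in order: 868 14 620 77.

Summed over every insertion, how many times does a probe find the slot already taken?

4

868: h=4 → slot 4
14: h=4, probe 4,5 → slot 5
620: h=6 → slot 6
77: h=4, probe 4,5,6,0 → slot 0
Table: [77, ∅, ∅, ∅, 868, 14, 620]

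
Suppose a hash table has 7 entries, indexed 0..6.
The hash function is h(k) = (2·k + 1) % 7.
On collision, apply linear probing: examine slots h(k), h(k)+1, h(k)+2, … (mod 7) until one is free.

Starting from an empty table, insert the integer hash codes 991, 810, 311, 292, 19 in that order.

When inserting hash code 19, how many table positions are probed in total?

Insert 991: h=2, slot 2 empty => index 2.
Insert 810: h=4, slot 4 empty => index 4.
Insert 311: h=0, slot 0 empty => index 0.
Insert 292: h=4, slot 4 occupied => index 5.
Insert 19: h=4, slots 4,5 occupied => index 6.
Table: [311, —, 991, —, 810, 292, 19]

3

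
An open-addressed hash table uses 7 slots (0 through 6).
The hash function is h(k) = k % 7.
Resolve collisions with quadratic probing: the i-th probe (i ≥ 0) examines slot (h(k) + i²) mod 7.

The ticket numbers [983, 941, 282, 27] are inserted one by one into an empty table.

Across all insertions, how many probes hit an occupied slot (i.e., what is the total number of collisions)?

Insert 983: h=3, slot 3 empty -> index 3.
Insert 941: h=3, slot 3 occupied -> index 4.
Insert 282: h=2, slot 2 empty -> index 2.
Insert 27: h=6, slot 6 empty -> index 6.
Table: [., ., 282, 983, 941, ., 27]

1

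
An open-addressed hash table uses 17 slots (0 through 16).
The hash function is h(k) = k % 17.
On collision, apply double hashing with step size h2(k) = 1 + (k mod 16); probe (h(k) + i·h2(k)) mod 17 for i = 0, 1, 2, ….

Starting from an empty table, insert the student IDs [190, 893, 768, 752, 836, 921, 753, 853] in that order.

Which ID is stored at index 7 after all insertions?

Insert 190: h=3, slot 3 empty -> index 3.
Insert 893: h=9, slot 9 empty -> index 9.
Insert 768: h=3, h2=1, slot 3 occupied -> index 4.
Insert 752: h=4, h2=1, slot 4 occupied -> index 5.
Insert 836: h=3, h2=5, slot 3 occupied -> index 8.
Insert 921: h=3, h2=10, slot 3 occupied -> index 13.
Insert 753: h=5, h2=2, slot 5 occupied -> index 7.
Insert 853: h=3, h2=6, slots 3,9 occupied -> index 15.
Table: [—, —, —, 190, 768, 752, —, 753, 836, 893, —, —, —, 921, —, 853, —]

753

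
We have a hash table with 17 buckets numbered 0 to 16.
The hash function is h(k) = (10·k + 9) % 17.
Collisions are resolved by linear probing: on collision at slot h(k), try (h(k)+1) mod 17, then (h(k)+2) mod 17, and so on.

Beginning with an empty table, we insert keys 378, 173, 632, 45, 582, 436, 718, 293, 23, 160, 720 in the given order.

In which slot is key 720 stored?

378 hashes to 15; slot 15 is free → place at 15.
173 hashes to 5; slot 5 is free → place at 5.
632 hashes to 5; 5 taken → place at 6.
45 hashes to 0; slot 0 is free → place at 0.
582 hashes to 15; 15 taken → place at 16.
436 hashes to 0; 0 taken → place at 1.
718 hashes to 15; 15,16,0,1 taken → place at 2.
293 hashes to 15; 15,16,0,1,2 taken → place at 3.
23 hashes to 1; 1,2,3 taken → place at 4.
160 hashes to 11; slot 11 is free → place at 11.
720 hashes to 1; 1,2,3,4,5,6 taken → place at 7.
Table: [45, 436, 718, 293, 23, 173, 632, 720, ., ., ., 160, ., ., ., 378, 582]

7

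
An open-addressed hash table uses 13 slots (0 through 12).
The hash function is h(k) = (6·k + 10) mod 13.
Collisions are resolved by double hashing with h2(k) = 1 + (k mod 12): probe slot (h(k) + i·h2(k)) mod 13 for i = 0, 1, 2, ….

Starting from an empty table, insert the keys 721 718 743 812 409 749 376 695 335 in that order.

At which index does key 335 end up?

1

721: h=7 → slot 7
718: h=2 → slot 2
743: h=9 → slot 9
812: h=7, h2=9, probe 7,3 → slot 3
409: h=7, h2=2, probe 7,9,11 → slot 11
749: h=6 → slot 6
376: h=4 → slot 4
695: h=7, h2=12, probe 7,6,5 → slot 5
335: h=5, h2=12, probe 5,4,3,2,1 → slot 1
Table: [∅, 335, 718, 812, 376, 695, 749, 721, ∅, 743, ∅, 409, ∅]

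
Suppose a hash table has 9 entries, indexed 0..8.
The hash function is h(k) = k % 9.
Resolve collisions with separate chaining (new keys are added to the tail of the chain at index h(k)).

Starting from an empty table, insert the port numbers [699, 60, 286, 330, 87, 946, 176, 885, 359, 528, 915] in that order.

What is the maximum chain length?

6

Insert 699: h=6, bucket 6 empty -> new chain.
Insert 60: h=6, bucket 6 nonempty -> append to chain.
Insert 286: h=7, bucket 7 empty -> new chain.
Insert 330: h=6, bucket 6 nonempty -> append to chain.
Insert 87: h=6, bucket 6 nonempty -> append to chain.
Insert 946: h=1, bucket 1 empty -> new chain.
Insert 176: h=5, bucket 5 empty -> new chain.
Insert 885: h=3, bucket 3 empty -> new chain.
Insert 359: h=8, bucket 8 empty -> new chain.
Insert 528: h=6, bucket 6 nonempty -> append to chain.
Insert 915: h=6, bucket 6 nonempty -> append to chain.
Final buckets:
0: —
1: 946
2: —
3: 885
4: —
5: 176
6: 699 -> 60 -> 330 -> 87 -> 528 -> 915
7: 286
8: 359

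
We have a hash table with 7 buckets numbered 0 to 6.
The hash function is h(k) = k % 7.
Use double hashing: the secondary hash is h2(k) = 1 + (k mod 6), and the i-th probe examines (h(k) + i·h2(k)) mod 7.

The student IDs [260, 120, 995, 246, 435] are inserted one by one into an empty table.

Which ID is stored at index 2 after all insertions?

120

260 hashes to 1; slot 1 is free → place at 1.
120 hashes to 1, h2=1; 1 taken → place at 2.
995 hashes to 1, h2=6; 1 taken → place at 0.
246 hashes to 1, h2=1; 1,2 taken → place at 3.
435 hashes to 1, h2=4; 1 taken → place at 5.
Table: [995, 260, 120, 246, ∅, 435, ∅]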